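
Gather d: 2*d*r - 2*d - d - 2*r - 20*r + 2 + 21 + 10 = d*(2*r - 3) - 22*r + 33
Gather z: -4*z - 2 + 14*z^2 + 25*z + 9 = 14*z^2 + 21*z + 7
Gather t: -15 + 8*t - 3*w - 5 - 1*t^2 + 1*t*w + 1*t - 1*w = -t^2 + t*(w + 9) - 4*w - 20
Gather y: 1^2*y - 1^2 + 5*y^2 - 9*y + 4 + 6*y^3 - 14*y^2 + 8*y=6*y^3 - 9*y^2 + 3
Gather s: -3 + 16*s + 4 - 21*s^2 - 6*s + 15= -21*s^2 + 10*s + 16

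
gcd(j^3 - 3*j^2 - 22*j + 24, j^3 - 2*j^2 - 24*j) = j^2 - 2*j - 24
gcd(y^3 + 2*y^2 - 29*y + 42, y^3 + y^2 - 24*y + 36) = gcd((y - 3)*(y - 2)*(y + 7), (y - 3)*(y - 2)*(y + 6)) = y^2 - 5*y + 6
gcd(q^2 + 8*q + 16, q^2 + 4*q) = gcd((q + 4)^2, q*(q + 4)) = q + 4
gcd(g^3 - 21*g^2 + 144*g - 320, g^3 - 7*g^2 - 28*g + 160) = g - 8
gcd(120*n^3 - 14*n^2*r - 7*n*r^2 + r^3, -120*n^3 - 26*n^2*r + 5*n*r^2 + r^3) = -20*n^2 - n*r + r^2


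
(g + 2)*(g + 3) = g^2 + 5*g + 6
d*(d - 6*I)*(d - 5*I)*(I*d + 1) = I*d^4 + 12*d^3 - 41*I*d^2 - 30*d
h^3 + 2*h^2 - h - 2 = (h - 1)*(h + 1)*(h + 2)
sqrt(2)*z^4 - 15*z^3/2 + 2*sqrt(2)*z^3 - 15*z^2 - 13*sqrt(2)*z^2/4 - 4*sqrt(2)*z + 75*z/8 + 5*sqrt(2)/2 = (z - 1/2)*(z + 5/2)*(z - 4*sqrt(2))*(sqrt(2)*z + 1/2)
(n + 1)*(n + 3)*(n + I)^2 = n^4 + 4*n^3 + 2*I*n^3 + 2*n^2 + 8*I*n^2 - 4*n + 6*I*n - 3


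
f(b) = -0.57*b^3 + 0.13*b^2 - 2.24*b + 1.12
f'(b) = -1.71*b^2 + 0.26*b - 2.24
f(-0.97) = 3.94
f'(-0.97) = -4.10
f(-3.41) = 32.87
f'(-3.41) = -23.01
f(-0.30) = 1.82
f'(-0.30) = -2.47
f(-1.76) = 8.57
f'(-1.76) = -7.99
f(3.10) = -21.56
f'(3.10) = -17.87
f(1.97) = -7.15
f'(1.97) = -8.36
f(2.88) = -17.87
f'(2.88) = -15.67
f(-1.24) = 5.18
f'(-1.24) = -5.19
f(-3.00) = 24.40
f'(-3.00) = -18.41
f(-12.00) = 1031.68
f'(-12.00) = -251.60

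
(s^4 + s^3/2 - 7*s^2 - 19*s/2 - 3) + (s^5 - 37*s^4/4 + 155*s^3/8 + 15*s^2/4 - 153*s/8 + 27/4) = s^5 - 33*s^4/4 + 159*s^3/8 - 13*s^2/4 - 229*s/8 + 15/4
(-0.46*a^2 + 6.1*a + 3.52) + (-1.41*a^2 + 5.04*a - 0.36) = -1.87*a^2 + 11.14*a + 3.16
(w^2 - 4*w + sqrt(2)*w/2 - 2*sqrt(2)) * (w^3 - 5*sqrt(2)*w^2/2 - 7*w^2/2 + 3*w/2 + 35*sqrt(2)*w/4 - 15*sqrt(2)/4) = w^5 - 15*w^4/2 - 2*sqrt(2)*w^4 + 13*w^3 + 15*sqrt(2)*w^3 - 31*sqrt(2)*w^2 + 51*w^2/4 - 155*w/4 + 12*sqrt(2)*w + 15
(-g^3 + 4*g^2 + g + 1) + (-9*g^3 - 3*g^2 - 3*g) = -10*g^3 + g^2 - 2*g + 1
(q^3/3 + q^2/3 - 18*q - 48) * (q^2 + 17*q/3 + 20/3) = q^5/3 + 20*q^4/9 - 125*q^3/9 - 1330*q^2/9 - 392*q - 320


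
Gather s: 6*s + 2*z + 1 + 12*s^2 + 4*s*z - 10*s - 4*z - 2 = 12*s^2 + s*(4*z - 4) - 2*z - 1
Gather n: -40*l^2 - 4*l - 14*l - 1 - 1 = -40*l^2 - 18*l - 2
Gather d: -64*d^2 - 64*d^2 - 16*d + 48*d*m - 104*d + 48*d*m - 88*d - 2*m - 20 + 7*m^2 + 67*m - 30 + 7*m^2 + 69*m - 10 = -128*d^2 + d*(96*m - 208) + 14*m^2 + 134*m - 60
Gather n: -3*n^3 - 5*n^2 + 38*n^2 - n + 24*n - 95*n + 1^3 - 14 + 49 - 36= -3*n^3 + 33*n^2 - 72*n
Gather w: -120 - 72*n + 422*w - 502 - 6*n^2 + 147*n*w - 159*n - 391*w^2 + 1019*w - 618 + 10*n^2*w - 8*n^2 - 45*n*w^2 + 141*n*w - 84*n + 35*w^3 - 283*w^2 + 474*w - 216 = -14*n^2 - 315*n + 35*w^3 + w^2*(-45*n - 674) + w*(10*n^2 + 288*n + 1915) - 1456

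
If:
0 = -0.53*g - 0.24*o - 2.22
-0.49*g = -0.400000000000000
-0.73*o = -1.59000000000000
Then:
No Solution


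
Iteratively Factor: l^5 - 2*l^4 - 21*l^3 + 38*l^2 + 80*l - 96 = (l - 4)*(l^4 + 2*l^3 - 13*l^2 - 14*l + 24) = (l - 4)*(l - 3)*(l^3 + 5*l^2 + 2*l - 8) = (l - 4)*(l - 3)*(l + 2)*(l^2 + 3*l - 4) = (l - 4)*(l - 3)*(l - 1)*(l + 2)*(l + 4)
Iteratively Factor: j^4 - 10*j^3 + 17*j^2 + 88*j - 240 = (j + 3)*(j^3 - 13*j^2 + 56*j - 80) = (j - 4)*(j + 3)*(j^2 - 9*j + 20) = (j - 5)*(j - 4)*(j + 3)*(j - 4)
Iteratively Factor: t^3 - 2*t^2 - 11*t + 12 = (t - 1)*(t^2 - t - 12) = (t - 1)*(t + 3)*(t - 4)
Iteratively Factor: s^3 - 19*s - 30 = (s + 2)*(s^2 - 2*s - 15) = (s + 2)*(s + 3)*(s - 5)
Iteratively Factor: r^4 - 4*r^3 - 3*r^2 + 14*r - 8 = (r - 1)*(r^3 - 3*r^2 - 6*r + 8) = (r - 1)*(r + 2)*(r^2 - 5*r + 4) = (r - 4)*(r - 1)*(r + 2)*(r - 1)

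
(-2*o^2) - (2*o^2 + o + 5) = -4*o^2 - o - 5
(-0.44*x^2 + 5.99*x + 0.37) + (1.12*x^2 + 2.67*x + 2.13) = 0.68*x^2 + 8.66*x + 2.5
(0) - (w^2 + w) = -w^2 - w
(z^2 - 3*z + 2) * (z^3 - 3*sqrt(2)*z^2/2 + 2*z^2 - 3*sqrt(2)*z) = z^5 - 3*sqrt(2)*z^4/2 - z^4 - 4*z^3 + 3*sqrt(2)*z^3/2 + 4*z^2 + 6*sqrt(2)*z^2 - 6*sqrt(2)*z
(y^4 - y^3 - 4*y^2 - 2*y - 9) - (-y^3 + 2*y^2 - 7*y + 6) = y^4 - 6*y^2 + 5*y - 15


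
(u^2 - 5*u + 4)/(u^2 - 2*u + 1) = (u - 4)/(u - 1)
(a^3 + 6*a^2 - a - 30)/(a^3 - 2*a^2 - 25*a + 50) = (a + 3)/(a - 5)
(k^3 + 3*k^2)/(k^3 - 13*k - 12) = k^2/(k^2 - 3*k - 4)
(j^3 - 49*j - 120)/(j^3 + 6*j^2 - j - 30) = (j - 8)/(j - 2)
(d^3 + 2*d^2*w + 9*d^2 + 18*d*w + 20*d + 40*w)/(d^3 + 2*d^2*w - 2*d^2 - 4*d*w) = (d^2 + 9*d + 20)/(d*(d - 2))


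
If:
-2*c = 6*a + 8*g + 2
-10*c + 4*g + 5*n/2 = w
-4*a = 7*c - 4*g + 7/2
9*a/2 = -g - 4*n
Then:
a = 256*w/1061 - 2691/2122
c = 1161/2122 - 224*w/1061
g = 2395/4244 - 136*w/1061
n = 1364/1061 - 254*w/1061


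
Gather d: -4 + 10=6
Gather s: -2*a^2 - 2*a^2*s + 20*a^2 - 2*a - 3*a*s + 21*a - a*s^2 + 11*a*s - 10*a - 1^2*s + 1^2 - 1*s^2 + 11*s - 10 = 18*a^2 + 9*a + s^2*(-a - 1) + s*(-2*a^2 + 8*a + 10) - 9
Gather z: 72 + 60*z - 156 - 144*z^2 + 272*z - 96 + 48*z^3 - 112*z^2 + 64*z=48*z^3 - 256*z^2 + 396*z - 180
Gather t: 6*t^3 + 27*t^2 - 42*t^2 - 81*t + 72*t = 6*t^3 - 15*t^2 - 9*t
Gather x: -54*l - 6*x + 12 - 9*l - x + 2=-63*l - 7*x + 14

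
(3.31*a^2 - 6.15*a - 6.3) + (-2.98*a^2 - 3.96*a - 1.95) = 0.33*a^2 - 10.11*a - 8.25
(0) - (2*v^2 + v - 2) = -2*v^2 - v + 2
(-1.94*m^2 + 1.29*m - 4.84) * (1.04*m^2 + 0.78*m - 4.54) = -2.0176*m^4 - 0.1716*m^3 + 4.7802*m^2 - 9.6318*m + 21.9736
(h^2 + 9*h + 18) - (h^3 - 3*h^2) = -h^3 + 4*h^2 + 9*h + 18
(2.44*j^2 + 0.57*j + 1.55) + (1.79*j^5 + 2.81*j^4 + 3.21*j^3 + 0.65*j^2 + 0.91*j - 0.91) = 1.79*j^5 + 2.81*j^4 + 3.21*j^3 + 3.09*j^2 + 1.48*j + 0.64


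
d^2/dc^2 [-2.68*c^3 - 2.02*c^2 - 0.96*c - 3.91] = -16.08*c - 4.04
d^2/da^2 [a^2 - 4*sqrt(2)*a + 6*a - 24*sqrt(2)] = 2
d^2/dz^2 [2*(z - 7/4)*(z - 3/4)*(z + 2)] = 12*z - 2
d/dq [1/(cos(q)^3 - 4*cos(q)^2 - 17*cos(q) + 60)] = (3*cos(q)^2 - 8*cos(q) - 17)*sin(q)/(cos(q)^3 - 4*cos(q)^2 - 17*cos(q) + 60)^2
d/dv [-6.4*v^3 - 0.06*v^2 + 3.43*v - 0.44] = -19.2*v^2 - 0.12*v + 3.43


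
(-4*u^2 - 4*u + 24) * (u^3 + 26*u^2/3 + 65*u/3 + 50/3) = -4*u^5 - 116*u^4/3 - 292*u^3/3 + 164*u^2/3 + 1360*u/3 + 400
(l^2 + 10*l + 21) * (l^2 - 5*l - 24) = l^4 + 5*l^3 - 53*l^2 - 345*l - 504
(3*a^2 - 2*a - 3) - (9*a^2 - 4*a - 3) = -6*a^2 + 2*a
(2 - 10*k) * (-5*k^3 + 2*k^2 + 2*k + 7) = 50*k^4 - 30*k^3 - 16*k^2 - 66*k + 14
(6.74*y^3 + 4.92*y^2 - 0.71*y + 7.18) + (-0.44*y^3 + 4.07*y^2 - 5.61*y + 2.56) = 6.3*y^3 + 8.99*y^2 - 6.32*y + 9.74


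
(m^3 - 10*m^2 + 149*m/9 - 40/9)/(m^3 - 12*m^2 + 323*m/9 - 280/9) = (3*m - 1)/(3*m - 7)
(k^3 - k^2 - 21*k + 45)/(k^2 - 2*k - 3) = (k^2 + 2*k - 15)/(k + 1)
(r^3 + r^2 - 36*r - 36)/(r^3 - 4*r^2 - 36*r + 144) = (r + 1)/(r - 4)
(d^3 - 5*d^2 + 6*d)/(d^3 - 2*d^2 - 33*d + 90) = d*(d - 2)/(d^2 + d - 30)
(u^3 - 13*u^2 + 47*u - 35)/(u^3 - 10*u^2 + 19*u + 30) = (u^2 - 8*u + 7)/(u^2 - 5*u - 6)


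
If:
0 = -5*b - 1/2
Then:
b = -1/10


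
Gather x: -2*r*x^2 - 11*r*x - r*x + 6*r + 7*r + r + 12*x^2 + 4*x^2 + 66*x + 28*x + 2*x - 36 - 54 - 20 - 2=14*r + x^2*(16 - 2*r) + x*(96 - 12*r) - 112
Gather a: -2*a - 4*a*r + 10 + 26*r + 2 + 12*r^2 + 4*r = a*(-4*r - 2) + 12*r^2 + 30*r + 12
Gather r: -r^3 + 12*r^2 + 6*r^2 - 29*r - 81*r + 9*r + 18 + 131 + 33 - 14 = -r^3 + 18*r^2 - 101*r + 168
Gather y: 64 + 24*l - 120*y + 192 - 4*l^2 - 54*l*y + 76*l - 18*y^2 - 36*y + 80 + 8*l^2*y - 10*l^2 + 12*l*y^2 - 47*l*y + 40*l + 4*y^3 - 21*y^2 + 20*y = -14*l^2 + 140*l + 4*y^3 + y^2*(12*l - 39) + y*(8*l^2 - 101*l - 136) + 336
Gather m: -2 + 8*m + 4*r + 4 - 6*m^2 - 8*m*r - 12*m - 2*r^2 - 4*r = -6*m^2 + m*(-8*r - 4) - 2*r^2 + 2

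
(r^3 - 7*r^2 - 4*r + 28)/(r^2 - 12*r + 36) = (r^3 - 7*r^2 - 4*r + 28)/(r^2 - 12*r + 36)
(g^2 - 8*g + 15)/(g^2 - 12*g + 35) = (g - 3)/(g - 7)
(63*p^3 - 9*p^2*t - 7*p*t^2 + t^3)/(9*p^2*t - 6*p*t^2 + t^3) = (21*p^2 + 4*p*t - t^2)/(t*(3*p - t))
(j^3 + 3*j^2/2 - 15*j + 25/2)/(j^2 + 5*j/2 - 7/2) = (2*j^2 + 5*j - 25)/(2*j + 7)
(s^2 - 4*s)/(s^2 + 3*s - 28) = s/(s + 7)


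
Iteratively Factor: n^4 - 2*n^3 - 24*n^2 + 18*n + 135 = (n + 3)*(n^3 - 5*n^2 - 9*n + 45) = (n - 3)*(n + 3)*(n^2 - 2*n - 15) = (n - 5)*(n - 3)*(n + 3)*(n + 3)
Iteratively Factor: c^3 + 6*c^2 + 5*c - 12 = (c - 1)*(c^2 + 7*c + 12) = (c - 1)*(c + 3)*(c + 4)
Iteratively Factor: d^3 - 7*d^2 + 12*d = (d - 4)*(d^2 - 3*d) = d*(d - 4)*(d - 3)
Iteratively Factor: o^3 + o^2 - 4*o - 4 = (o - 2)*(o^2 + 3*o + 2) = (o - 2)*(o + 1)*(o + 2)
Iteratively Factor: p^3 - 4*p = (p)*(p^2 - 4) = p*(p + 2)*(p - 2)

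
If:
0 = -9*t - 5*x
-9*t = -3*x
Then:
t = 0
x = 0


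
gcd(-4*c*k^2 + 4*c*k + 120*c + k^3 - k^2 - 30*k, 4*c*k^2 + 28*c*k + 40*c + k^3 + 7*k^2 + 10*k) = k + 5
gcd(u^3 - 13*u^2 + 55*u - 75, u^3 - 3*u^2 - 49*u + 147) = u - 3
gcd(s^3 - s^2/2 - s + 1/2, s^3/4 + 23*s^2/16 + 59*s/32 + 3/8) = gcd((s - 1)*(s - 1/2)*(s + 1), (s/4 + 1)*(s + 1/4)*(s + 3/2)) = 1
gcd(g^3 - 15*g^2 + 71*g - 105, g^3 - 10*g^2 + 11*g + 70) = g^2 - 12*g + 35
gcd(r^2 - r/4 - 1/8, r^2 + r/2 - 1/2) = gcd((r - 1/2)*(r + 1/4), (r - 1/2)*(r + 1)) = r - 1/2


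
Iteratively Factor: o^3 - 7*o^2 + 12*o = (o)*(o^2 - 7*o + 12) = o*(o - 4)*(o - 3)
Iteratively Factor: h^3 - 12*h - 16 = (h - 4)*(h^2 + 4*h + 4) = (h - 4)*(h + 2)*(h + 2)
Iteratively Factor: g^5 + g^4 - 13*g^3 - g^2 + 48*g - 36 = (g + 3)*(g^4 - 2*g^3 - 7*g^2 + 20*g - 12) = (g - 1)*(g + 3)*(g^3 - g^2 - 8*g + 12) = (g - 2)*(g - 1)*(g + 3)*(g^2 + g - 6) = (g - 2)^2*(g - 1)*(g + 3)*(g + 3)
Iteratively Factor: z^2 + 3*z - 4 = (z - 1)*(z + 4)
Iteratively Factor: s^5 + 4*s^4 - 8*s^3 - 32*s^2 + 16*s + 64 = (s - 2)*(s^4 + 6*s^3 + 4*s^2 - 24*s - 32) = (s - 2)*(s + 2)*(s^3 + 4*s^2 - 4*s - 16) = (s - 2)*(s + 2)^2*(s^2 + 2*s - 8) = (s - 2)^2*(s + 2)^2*(s + 4)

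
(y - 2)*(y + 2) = y^2 - 4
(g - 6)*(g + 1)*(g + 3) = g^3 - 2*g^2 - 21*g - 18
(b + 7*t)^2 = b^2 + 14*b*t + 49*t^2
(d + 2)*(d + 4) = d^2 + 6*d + 8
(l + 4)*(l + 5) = l^2 + 9*l + 20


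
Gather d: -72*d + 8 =8 - 72*d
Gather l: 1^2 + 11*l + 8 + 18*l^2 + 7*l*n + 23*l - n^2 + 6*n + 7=18*l^2 + l*(7*n + 34) - n^2 + 6*n + 16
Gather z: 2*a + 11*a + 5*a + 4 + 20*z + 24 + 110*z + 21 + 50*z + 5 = 18*a + 180*z + 54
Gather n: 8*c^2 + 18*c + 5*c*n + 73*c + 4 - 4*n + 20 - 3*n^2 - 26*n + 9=8*c^2 + 91*c - 3*n^2 + n*(5*c - 30) + 33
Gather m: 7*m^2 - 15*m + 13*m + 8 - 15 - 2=7*m^2 - 2*m - 9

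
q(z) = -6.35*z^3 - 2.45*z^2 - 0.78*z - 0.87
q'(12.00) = -2802.78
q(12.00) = -11335.83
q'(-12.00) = -2685.18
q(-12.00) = 10628.49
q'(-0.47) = -2.69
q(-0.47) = -0.39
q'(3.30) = -224.40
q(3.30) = -258.32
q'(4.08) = -337.89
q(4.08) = -476.11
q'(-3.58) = -227.39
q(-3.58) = 261.88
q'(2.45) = -127.13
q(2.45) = -110.87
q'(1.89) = -78.09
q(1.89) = -53.97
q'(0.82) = -17.61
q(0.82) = -6.66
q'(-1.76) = -51.17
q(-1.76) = 27.53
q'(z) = -19.05*z^2 - 4.9*z - 0.78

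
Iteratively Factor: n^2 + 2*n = (n)*(n + 2)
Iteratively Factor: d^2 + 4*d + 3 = (d + 3)*(d + 1)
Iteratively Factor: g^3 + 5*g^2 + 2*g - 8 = (g - 1)*(g^2 + 6*g + 8) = (g - 1)*(g + 2)*(g + 4)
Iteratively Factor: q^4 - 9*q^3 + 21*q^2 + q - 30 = (q - 3)*(q^3 - 6*q^2 + 3*q + 10) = (q - 5)*(q - 3)*(q^2 - q - 2) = (q - 5)*(q - 3)*(q + 1)*(q - 2)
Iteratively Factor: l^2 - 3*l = (l - 3)*(l)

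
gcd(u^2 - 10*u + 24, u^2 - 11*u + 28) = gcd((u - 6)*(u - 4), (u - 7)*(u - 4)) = u - 4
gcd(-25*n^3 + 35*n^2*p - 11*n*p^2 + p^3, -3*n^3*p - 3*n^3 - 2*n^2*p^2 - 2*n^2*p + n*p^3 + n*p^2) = 1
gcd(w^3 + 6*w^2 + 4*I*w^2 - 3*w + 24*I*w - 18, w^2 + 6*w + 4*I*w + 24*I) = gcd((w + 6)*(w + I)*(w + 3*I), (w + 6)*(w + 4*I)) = w + 6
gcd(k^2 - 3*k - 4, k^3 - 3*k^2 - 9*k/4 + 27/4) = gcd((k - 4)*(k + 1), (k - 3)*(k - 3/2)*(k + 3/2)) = 1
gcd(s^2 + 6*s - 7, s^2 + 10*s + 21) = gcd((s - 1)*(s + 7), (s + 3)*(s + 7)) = s + 7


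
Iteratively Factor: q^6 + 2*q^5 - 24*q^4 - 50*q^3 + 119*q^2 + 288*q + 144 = (q - 4)*(q^5 + 6*q^4 - 50*q^2 - 81*q - 36) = (q - 4)*(q + 3)*(q^4 + 3*q^3 - 9*q^2 - 23*q - 12) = (q - 4)*(q + 1)*(q + 3)*(q^3 + 2*q^2 - 11*q - 12) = (q - 4)*(q - 3)*(q + 1)*(q + 3)*(q^2 + 5*q + 4) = (q - 4)*(q - 3)*(q + 1)*(q + 3)*(q + 4)*(q + 1)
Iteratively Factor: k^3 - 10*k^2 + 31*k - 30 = (k - 5)*(k^2 - 5*k + 6) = (k - 5)*(k - 2)*(k - 3)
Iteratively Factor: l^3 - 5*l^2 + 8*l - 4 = (l - 1)*(l^2 - 4*l + 4) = (l - 2)*(l - 1)*(l - 2)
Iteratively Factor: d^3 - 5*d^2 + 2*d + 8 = (d + 1)*(d^2 - 6*d + 8) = (d - 2)*(d + 1)*(d - 4)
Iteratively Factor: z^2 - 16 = (z - 4)*(z + 4)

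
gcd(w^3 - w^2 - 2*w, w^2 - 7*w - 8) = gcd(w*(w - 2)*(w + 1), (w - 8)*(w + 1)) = w + 1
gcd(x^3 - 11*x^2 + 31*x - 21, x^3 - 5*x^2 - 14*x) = x - 7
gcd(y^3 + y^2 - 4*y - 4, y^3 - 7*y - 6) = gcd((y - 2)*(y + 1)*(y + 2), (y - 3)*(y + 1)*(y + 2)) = y^2 + 3*y + 2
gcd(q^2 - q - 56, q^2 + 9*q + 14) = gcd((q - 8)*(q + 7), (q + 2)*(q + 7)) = q + 7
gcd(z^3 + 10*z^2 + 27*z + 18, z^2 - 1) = z + 1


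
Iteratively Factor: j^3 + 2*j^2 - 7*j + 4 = (j - 1)*(j^2 + 3*j - 4) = (j - 1)*(j + 4)*(j - 1)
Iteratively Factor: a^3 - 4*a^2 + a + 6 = (a - 3)*(a^2 - a - 2) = (a - 3)*(a - 2)*(a + 1)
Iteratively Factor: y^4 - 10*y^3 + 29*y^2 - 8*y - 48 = (y - 4)*(y^3 - 6*y^2 + 5*y + 12) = (y - 4)*(y - 3)*(y^2 - 3*y - 4) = (y - 4)^2*(y - 3)*(y + 1)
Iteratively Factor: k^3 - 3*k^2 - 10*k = (k + 2)*(k^2 - 5*k) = k*(k + 2)*(k - 5)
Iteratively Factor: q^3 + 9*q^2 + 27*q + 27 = (q + 3)*(q^2 + 6*q + 9) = (q + 3)^2*(q + 3)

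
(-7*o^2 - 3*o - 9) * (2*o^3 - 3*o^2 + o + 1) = -14*o^5 + 15*o^4 - 16*o^3 + 17*o^2 - 12*o - 9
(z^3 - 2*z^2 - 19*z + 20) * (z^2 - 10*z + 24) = z^5 - 12*z^4 + 25*z^3 + 162*z^2 - 656*z + 480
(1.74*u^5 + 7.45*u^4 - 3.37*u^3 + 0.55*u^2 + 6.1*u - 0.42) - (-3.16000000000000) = 1.74*u^5 + 7.45*u^4 - 3.37*u^3 + 0.55*u^2 + 6.1*u + 2.74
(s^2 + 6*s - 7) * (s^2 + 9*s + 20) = s^4 + 15*s^3 + 67*s^2 + 57*s - 140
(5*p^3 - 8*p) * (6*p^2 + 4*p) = 30*p^5 + 20*p^4 - 48*p^3 - 32*p^2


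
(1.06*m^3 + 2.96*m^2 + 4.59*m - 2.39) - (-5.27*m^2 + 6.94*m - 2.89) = 1.06*m^3 + 8.23*m^2 - 2.35*m + 0.5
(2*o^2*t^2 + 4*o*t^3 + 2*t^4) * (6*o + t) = 12*o^3*t^2 + 26*o^2*t^3 + 16*o*t^4 + 2*t^5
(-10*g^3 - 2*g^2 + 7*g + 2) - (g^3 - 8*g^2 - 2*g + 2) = -11*g^3 + 6*g^2 + 9*g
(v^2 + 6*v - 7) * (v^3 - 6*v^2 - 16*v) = v^5 - 59*v^3 - 54*v^2 + 112*v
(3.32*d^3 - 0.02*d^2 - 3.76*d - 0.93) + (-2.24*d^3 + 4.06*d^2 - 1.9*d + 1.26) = 1.08*d^3 + 4.04*d^2 - 5.66*d + 0.33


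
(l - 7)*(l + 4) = l^2 - 3*l - 28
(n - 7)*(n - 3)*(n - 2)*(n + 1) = n^4 - 11*n^3 + 29*n^2 - n - 42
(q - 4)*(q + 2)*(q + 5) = q^3 + 3*q^2 - 18*q - 40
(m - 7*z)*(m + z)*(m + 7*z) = m^3 + m^2*z - 49*m*z^2 - 49*z^3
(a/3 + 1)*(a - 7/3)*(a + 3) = a^3/3 + 11*a^2/9 - 5*a/3 - 7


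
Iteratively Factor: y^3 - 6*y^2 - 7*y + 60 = (y - 5)*(y^2 - y - 12) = (y - 5)*(y - 4)*(y + 3)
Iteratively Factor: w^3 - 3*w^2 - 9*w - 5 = (w - 5)*(w^2 + 2*w + 1) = (w - 5)*(w + 1)*(w + 1)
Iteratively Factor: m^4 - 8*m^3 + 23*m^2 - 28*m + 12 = (m - 2)*(m^3 - 6*m^2 + 11*m - 6) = (m - 3)*(m - 2)*(m^2 - 3*m + 2) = (m - 3)*(m - 2)^2*(m - 1)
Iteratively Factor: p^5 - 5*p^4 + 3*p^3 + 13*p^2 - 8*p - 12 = (p + 1)*(p^4 - 6*p^3 + 9*p^2 + 4*p - 12) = (p + 1)^2*(p^3 - 7*p^2 + 16*p - 12) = (p - 2)*(p + 1)^2*(p^2 - 5*p + 6) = (p - 2)^2*(p + 1)^2*(p - 3)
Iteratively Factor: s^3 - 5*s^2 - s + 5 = (s - 1)*(s^2 - 4*s - 5) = (s - 5)*(s - 1)*(s + 1)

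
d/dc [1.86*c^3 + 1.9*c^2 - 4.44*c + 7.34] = 5.58*c^2 + 3.8*c - 4.44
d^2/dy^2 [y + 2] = 0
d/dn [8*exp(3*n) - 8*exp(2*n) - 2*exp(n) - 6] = (24*exp(2*n) - 16*exp(n) - 2)*exp(n)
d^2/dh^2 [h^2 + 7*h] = 2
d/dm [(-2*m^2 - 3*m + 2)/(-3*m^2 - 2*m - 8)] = (-5*m^2 + 44*m + 28)/(9*m^4 + 12*m^3 + 52*m^2 + 32*m + 64)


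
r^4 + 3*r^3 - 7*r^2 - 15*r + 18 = (r - 2)*(r - 1)*(r + 3)^2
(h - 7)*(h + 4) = h^2 - 3*h - 28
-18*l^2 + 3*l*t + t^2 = (-3*l + t)*(6*l + t)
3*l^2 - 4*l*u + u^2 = (-3*l + u)*(-l + u)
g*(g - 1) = g^2 - g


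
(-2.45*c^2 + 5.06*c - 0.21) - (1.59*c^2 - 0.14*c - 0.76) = -4.04*c^2 + 5.2*c + 0.55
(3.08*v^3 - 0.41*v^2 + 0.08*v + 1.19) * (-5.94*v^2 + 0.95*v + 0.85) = -18.2952*v^5 + 5.3614*v^4 + 1.7533*v^3 - 7.3411*v^2 + 1.1985*v + 1.0115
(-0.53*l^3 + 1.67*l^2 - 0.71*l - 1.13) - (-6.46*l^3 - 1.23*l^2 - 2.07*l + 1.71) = 5.93*l^3 + 2.9*l^2 + 1.36*l - 2.84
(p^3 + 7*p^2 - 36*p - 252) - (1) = p^3 + 7*p^2 - 36*p - 253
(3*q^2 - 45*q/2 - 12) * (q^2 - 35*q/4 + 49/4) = 3*q^4 - 195*q^3/4 + 1773*q^2/8 - 1365*q/8 - 147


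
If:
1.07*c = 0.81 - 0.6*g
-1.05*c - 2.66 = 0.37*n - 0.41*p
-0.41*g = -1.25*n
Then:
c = 0.491857558051188*p - 3.38762214462692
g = 7.39125949125133 - 0.877145978524619*p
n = 2.42433311313044 - 0.287703880956075*p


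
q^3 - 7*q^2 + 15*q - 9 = (q - 3)^2*(q - 1)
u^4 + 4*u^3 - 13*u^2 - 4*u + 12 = (u - 2)*(u - 1)*(u + 1)*(u + 6)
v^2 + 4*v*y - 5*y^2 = (v - y)*(v + 5*y)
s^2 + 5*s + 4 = (s + 1)*(s + 4)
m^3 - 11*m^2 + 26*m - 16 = (m - 8)*(m - 2)*(m - 1)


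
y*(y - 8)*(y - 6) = y^3 - 14*y^2 + 48*y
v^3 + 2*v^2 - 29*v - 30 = (v - 5)*(v + 1)*(v + 6)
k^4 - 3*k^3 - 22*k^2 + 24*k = k*(k - 6)*(k - 1)*(k + 4)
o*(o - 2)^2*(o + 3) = o^4 - o^3 - 8*o^2 + 12*o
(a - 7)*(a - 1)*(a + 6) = a^3 - 2*a^2 - 41*a + 42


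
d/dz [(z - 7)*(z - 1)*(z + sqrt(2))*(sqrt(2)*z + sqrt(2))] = 4*sqrt(2)*z^3 - 21*sqrt(2)*z^2 + 6*z^2 - 28*z - 2*sqrt(2)*z - 2 + 7*sqrt(2)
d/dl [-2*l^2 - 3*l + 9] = -4*l - 3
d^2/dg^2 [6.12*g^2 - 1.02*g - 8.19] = 12.2400000000000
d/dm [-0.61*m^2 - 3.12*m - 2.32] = -1.22*m - 3.12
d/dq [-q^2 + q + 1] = 1 - 2*q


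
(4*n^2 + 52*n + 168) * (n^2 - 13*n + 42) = 4*n^4 - 340*n^2 + 7056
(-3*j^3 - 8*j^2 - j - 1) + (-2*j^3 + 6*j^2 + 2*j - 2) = -5*j^3 - 2*j^2 + j - 3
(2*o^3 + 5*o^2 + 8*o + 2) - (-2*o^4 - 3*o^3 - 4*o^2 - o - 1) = 2*o^4 + 5*o^3 + 9*o^2 + 9*o + 3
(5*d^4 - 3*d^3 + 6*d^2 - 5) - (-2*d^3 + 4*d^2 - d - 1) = 5*d^4 - d^3 + 2*d^2 + d - 4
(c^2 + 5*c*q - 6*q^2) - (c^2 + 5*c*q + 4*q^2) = -10*q^2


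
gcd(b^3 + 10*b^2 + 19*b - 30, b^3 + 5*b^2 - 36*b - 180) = b^2 + 11*b + 30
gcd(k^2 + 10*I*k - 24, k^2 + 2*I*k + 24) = k + 6*I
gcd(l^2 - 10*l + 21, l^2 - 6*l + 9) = l - 3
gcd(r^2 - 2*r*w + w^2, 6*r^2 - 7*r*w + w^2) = r - w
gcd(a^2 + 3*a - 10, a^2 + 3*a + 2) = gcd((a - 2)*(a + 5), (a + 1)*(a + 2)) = 1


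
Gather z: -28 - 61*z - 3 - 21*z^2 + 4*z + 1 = -21*z^2 - 57*z - 30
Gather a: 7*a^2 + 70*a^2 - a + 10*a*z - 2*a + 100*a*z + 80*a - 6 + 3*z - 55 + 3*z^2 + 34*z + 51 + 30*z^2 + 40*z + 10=77*a^2 + a*(110*z + 77) + 33*z^2 + 77*z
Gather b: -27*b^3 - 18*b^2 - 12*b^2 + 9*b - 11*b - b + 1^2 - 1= -27*b^3 - 30*b^2 - 3*b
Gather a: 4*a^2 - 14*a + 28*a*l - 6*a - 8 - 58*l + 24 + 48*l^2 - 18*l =4*a^2 + a*(28*l - 20) + 48*l^2 - 76*l + 16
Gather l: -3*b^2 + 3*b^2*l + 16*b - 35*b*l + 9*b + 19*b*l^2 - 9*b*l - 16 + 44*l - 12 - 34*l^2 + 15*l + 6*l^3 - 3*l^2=-3*b^2 + 25*b + 6*l^3 + l^2*(19*b - 37) + l*(3*b^2 - 44*b + 59) - 28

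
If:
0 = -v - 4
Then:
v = -4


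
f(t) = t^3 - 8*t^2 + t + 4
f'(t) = 3*t^2 - 16*t + 1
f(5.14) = -66.42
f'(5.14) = -1.98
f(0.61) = 1.86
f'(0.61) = -7.64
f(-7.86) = -983.68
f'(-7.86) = 312.10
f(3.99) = -55.85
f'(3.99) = -15.08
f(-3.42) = -132.99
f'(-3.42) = 90.81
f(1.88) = -15.75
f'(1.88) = -18.48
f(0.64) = 1.63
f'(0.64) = -8.01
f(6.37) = -55.77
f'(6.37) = 20.81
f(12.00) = 592.00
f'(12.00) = 241.00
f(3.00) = -38.00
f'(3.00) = -20.00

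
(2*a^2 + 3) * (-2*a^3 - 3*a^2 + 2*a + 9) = -4*a^5 - 6*a^4 - 2*a^3 + 9*a^2 + 6*a + 27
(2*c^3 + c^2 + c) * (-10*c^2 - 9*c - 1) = -20*c^5 - 28*c^4 - 21*c^3 - 10*c^2 - c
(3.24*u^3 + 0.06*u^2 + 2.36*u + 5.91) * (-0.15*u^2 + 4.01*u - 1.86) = -0.486*u^5 + 12.9834*u^4 - 6.1398*u^3 + 8.4655*u^2 + 19.3095*u - 10.9926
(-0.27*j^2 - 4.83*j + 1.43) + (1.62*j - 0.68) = -0.27*j^2 - 3.21*j + 0.75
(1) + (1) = 2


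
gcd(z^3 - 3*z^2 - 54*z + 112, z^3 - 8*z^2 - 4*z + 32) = z^2 - 10*z + 16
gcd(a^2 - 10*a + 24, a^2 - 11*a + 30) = a - 6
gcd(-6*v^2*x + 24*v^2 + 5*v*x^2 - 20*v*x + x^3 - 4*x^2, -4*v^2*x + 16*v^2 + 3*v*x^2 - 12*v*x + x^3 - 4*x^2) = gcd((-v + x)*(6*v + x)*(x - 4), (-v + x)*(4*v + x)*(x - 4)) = -v*x + 4*v + x^2 - 4*x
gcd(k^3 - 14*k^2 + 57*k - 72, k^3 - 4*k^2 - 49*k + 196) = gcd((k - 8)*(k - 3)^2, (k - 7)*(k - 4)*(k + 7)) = 1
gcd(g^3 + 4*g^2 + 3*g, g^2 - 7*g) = g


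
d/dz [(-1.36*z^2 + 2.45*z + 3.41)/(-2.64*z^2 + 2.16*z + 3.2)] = (3.5304*z^2 + 9.3008*z + 0.4744)/(6.9696*z^4 - 11.4048*z^3 - 12.2304*z^2 + 13.824*z + 10.24)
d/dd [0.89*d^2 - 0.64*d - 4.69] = 1.78*d - 0.64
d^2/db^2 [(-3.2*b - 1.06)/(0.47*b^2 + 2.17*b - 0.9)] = (-(0.94*b + 2.17)*(1.88*b + 4.34)*(3.2*b + 1.06) + (9.024*b + 14.8844)*(0.47*b^2 + 2.17*b - 0.9))/(0.47*b^2 + 2.17*b - 0.9)^3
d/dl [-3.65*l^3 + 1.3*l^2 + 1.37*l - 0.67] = -10.95*l^2 + 2.6*l + 1.37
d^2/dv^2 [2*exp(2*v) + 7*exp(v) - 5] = (8*exp(v) + 7)*exp(v)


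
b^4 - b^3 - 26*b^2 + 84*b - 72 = (b - 3)*(b - 2)^2*(b + 6)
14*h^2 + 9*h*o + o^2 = (2*h + o)*(7*h + o)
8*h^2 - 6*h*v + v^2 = (-4*h + v)*(-2*h + v)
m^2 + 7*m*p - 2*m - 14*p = (m - 2)*(m + 7*p)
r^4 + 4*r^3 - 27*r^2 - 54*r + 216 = (r - 3)^2*(r + 4)*(r + 6)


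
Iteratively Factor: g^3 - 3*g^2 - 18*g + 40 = (g - 5)*(g^2 + 2*g - 8) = (g - 5)*(g - 2)*(g + 4)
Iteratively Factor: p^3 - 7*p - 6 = (p - 3)*(p^2 + 3*p + 2) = (p - 3)*(p + 1)*(p + 2)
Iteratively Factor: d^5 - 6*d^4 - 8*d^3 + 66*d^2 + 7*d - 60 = (d + 1)*(d^4 - 7*d^3 - d^2 + 67*d - 60) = (d + 1)*(d + 3)*(d^3 - 10*d^2 + 29*d - 20) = (d - 5)*(d + 1)*(d + 3)*(d^2 - 5*d + 4) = (d - 5)*(d - 4)*(d + 1)*(d + 3)*(d - 1)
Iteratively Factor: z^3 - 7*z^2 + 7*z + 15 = (z + 1)*(z^2 - 8*z + 15) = (z - 5)*(z + 1)*(z - 3)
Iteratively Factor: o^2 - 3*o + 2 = (o - 2)*(o - 1)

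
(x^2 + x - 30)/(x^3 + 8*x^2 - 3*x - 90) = (x - 5)/(x^2 + 2*x - 15)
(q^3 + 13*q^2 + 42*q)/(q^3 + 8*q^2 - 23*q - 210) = q/(q - 5)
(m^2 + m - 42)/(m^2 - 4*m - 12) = (m + 7)/(m + 2)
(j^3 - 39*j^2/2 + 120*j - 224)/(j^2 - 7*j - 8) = (j^2 - 23*j/2 + 28)/(j + 1)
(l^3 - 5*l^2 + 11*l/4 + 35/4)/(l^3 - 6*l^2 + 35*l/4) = (l + 1)/l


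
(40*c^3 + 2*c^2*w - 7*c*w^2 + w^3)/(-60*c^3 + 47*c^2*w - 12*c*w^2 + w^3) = (2*c + w)/(-3*c + w)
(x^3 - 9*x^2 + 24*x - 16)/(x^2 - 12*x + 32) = (x^2 - 5*x + 4)/(x - 8)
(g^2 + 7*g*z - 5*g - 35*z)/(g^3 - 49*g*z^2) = (5 - g)/(g*(-g + 7*z))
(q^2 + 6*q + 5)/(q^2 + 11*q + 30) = (q + 1)/(q + 6)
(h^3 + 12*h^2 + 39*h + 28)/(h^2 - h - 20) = (h^2 + 8*h + 7)/(h - 5)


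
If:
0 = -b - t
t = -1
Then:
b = 1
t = -1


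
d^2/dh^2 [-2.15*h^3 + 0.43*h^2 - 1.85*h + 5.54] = 0.86 - 12.9*h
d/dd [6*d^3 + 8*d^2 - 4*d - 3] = 18*d^2 + 16*d - 4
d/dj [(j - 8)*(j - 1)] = 2*j - 9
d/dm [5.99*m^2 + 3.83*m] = 11.98*m + 3.83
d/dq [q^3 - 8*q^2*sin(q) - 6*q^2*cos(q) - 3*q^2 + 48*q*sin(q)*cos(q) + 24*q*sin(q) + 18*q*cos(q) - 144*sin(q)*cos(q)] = 6*q^2*sin(q) - 8*q^2*cos(q) + 3*q^2 - 34*q*sin(q) + 12*q*cos(q) + 48*q*cos(2*q) - 6*q + 24*sin(q) + 24*sin(2*q) + 18*cos(q) - 144*cos(2*q)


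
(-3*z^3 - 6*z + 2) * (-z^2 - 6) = 3*z^5 + 24*z^3 - 2*z^2 + 36*z - 12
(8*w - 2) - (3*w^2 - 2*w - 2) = -3*w^2 + 10*w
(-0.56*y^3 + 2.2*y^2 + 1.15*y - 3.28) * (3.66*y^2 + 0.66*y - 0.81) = -2.0496*y^5 + 7.6824*y^4 + 6.1146*y^3 - 13.0278*y^2 - 3.0963*y + 2.6568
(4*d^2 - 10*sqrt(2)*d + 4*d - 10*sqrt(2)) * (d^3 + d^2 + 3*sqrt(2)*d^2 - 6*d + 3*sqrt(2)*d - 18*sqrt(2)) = 4*d^5 + 2*sqrt(2)*d^4 + 8*d^4 - 80*d^3 + 4*sqrt(2)*d^3 - 144*d^2 - 10*sqrt(2)*d^2 - 12*sqrt(2)*d + 300*d + 360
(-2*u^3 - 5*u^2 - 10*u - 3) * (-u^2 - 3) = 2*u^5 + 5*u^4 + 16*u^3 + 18*u^2 + 30*u + 9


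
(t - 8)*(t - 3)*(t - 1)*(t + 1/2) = t^4 - 23*t^3/2 + 29*t^2 - 13*t/2 - 12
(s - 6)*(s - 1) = s^2 - 7*s + 6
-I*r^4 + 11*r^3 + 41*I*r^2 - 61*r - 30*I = (r + 2*I)*(r + 3*I)*(r + 5*I)*(-I*r + 1)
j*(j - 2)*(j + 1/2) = j^3 - 3*j^2/2 - j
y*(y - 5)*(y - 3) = y^3 - 8*y^2 + 15*y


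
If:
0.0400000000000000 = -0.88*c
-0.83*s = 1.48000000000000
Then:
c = -0.05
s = -1.78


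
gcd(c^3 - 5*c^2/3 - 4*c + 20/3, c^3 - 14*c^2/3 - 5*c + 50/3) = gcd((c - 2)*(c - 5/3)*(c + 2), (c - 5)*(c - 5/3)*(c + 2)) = c^2 + c/3 - 10/3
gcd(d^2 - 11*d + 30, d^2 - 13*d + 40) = d - 5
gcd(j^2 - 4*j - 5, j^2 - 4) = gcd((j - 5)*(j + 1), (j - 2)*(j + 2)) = 1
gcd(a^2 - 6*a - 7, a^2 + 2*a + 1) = a + 1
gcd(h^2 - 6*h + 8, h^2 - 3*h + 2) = h - 2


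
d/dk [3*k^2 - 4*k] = 6*k - 4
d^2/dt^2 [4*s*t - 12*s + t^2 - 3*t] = 2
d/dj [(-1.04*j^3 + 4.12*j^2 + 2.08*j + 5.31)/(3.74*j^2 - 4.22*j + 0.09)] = (-3.8896*j^4 + 8.7776*j^3 - 25.4464*j^2 - 38.9772*j + 22.5954)/(13.9876*j^4 - 31.5656*j^3 + 18.4816*j^2 - 0.7596*j + 0.0081)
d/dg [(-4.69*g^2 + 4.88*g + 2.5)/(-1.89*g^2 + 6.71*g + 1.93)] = (-22.2467*g^2 - 8.6534*g - 7.3566)/(3.5721*g^4 - 25.3638*g^3 + 37.7287*g^2 + 25.9006*g + 3.7249)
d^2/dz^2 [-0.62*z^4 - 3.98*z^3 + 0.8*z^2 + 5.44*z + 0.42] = -7.44*z^2 - 23.88*z + 1.6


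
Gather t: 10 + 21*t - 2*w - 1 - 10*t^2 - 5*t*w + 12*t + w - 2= -10*t^2 + t*(33 - 5*w) - w + 7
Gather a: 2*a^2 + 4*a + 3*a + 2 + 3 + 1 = 2*a^2 + 7*a + 6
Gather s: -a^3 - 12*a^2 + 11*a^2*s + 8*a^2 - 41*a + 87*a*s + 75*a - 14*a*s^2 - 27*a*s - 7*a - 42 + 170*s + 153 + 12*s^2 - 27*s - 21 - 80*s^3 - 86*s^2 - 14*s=-a^3 - 4*a^2 + 27*a - 80*s^3 + s^2*(-14*a - 74) + s*(11*a^2 + 60*a + 129) + 90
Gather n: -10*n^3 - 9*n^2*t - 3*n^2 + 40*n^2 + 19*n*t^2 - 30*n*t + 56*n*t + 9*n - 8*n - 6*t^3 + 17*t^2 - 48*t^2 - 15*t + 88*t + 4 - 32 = -10*n^3 + n^2*(37 - 9*t) + n*(19*t^2 + 26*t + 1) - 6*t^3 - 31*t^2 + 73*t - 28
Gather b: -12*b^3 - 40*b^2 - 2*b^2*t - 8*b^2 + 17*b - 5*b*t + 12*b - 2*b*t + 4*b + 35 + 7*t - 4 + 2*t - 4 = -12*b^3 + b^2*(-2*t - 48) + b*(33 - 7*t) + 9*t + 27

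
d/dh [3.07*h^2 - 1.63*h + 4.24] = 6.14*h - 1.63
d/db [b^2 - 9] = 2*b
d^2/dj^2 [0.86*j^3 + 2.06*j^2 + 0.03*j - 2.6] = 5.16*j + 4.12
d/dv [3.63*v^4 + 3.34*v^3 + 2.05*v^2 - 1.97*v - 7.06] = 14.52*v^3 + 10.02*v^2 + 4.1*v - 1.97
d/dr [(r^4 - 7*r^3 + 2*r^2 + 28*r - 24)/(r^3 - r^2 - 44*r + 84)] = (r^2 + 14*r + 9)/(r^2 + 14*r + 49)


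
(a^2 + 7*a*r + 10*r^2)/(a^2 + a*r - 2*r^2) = (-a - 5*r)/(-a + r)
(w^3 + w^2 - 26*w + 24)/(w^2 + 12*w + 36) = (w^2 - 5*w + 4)/(w + 6)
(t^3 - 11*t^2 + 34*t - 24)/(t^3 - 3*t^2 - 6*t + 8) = (t - 6)/(t + 2)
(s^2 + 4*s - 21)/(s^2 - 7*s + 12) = (s + 7)/(s - 4)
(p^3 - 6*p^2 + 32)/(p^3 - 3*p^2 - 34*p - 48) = (p^2 - 8*p + 16)/(p^2 - 5*p - 24)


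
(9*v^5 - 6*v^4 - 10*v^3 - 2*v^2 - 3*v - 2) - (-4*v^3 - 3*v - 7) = 9*v^5 - 6*v^4 - 6*v^3 - 2*v^2 + 5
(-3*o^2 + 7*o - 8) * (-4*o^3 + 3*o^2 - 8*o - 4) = 12*o^5 - 37*o^4 + 77*o^3 - 68*o^2 + 36*o + 32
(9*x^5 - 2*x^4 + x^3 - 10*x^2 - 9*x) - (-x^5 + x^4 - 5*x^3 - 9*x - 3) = 10*x^5 - 3*x^4 + 6*x^3 - 10*x^2 + 3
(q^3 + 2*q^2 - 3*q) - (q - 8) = q^3 + 2*q^2 - 4*q + 8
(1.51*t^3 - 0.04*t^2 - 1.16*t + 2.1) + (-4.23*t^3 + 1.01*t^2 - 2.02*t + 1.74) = -2.72*t^3 + 0.97*t^2 - 3.18*t + 3.84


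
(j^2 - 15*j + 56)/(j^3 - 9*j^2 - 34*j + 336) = 1/(j + 6)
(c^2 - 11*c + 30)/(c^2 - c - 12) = (-c^2 + 11*c - 30)/(-c^2 + c + 12)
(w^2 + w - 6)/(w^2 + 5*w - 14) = (w + 3)/(w + 7)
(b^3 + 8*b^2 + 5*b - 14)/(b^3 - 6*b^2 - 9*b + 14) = (b + 7)/(b - 7)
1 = 1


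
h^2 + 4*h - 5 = (h - 1)*(h + 5)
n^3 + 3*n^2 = n^2*(n + 3)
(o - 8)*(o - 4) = o^2 - 12*o + 32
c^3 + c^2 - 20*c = c*(c - 4)*(c + 5)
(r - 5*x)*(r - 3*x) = r^2 - 8*r*x + 15*x^2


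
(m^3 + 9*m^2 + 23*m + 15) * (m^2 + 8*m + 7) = m^5 + 17*m^4 + 102*m^3 + 262*m^2 + 281*m + 105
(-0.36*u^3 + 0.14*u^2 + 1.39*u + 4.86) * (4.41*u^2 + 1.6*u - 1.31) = -1.5876*u^5 + 0.0414000000000001*u^4 + 6.8255*u^3 + 23.4732*u^2 + 5.9551*u - 6.3666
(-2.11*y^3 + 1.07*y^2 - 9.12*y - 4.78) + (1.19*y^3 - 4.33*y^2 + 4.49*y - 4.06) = -0.92*y^3 - 3.26*y^2 - 4.63*y - 8.84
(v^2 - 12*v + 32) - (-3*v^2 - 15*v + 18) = 4*v^2 + 3*v + 14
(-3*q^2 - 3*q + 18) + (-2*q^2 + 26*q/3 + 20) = -5*q^2 + 17*q/3 + 38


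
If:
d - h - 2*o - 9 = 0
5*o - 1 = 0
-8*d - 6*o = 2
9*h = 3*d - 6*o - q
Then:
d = -2/5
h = -49/5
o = 1/5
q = 429/5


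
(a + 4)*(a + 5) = a^2 + 9*a + 20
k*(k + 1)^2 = k^3 + 2*k^2 + k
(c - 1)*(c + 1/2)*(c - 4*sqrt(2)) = c^3 - 4*sqrt(2)*c^2 - c^2/2 - c/2 + 2*sqrt(2)*c + 2*sqrt(2)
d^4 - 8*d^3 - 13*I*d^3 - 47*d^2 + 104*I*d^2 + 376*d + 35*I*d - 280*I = (d - 8)*(d - 7*I)*(d - 5*I)*(d - I)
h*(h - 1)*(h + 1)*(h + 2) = h^4 + 2*h^3 - h^2 - 2*h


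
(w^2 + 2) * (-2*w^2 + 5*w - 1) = -2*w^4 + 5*w^3 - 5*w^2 + 10*w - 2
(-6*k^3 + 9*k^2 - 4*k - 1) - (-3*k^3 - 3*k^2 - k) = -3*k^3 + 12*k^2 - 3*k - 1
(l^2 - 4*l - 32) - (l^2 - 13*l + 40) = 9*l - 72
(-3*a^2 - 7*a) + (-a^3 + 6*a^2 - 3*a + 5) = -a^3 + 3*a^2 - 10*a + 5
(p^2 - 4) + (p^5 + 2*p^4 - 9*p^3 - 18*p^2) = p^5 + 2*p^4 - 9*p^3 - 17*p^2 - 4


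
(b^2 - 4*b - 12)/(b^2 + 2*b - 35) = (b^2 - 4*b - 12)/(b^2 + 2*b - 35)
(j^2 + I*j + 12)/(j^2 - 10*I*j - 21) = (j + 4*I)/(j - 7*I)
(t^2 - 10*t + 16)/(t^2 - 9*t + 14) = (t - 8)/(t - 7)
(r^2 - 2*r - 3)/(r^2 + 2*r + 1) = (r - 3)/(r + 1)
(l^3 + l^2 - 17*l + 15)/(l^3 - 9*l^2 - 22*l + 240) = (l^2 - 4*l + 3)/(l^2 - 14*l + 48)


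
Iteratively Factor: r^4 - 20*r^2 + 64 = (r - 2)*(r^3 + 2*r^2 - 16*r - 32) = (r - 4)*(r - 2)*(r^2 + 6*r + 8) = (r - 4)*(r - 2)*(r + 2)*(r + 4)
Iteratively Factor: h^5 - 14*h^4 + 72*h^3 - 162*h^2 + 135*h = (h - 3)*(h^4 - 11*h^3 + 39*h^2 - 45*h) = (h - 3)^2*(h^3 - 8*h^2 + 15*h) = (h - 5)*(h - 3)^2*(h^2 - 3*h) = h*(h - 5)*(h - 3)^2*(h - 3)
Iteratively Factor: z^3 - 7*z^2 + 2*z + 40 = (z - 4)*(z^2 - 3*z - 10) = (z - 4)*(z + 2)*(z - 5)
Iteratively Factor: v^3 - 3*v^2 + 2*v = (v - 2)*(v^2 - v) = (v - 2)*(v - 1)*(v)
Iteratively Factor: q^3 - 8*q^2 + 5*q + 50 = (q - 5)*(q^2 - 3*q - 10) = (q - 5)*(q + 2)*(q - 5)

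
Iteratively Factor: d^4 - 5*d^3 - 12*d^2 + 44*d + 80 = (d + 2)*(d^3 - 7*d^2 + 2*d + 40) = (d - 4)*(d + 2)*(d^2 - 3*d - 10) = (d - 5)*(d - 4)*(d + 2)*(d + 2)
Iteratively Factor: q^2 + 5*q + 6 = (q + 3)*(q + 2)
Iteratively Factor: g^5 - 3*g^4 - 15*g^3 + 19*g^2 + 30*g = (g + 1)*(g^4 - 4*g^3 - 11*g^2 + 30*g) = (g - 5)*(g + 1)*(g^3 + g^2 - 6*g) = (g - 5)*(g - 2)*(g + 1)*(g^2 + 3*g) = g*(g - 5)*(g - 2)*(g + 1)*(g + 3)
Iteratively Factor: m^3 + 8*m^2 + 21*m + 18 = (m + 2)*(m^2 + 6*m + 9) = (m + 2)*(m + 3)*(m + 3)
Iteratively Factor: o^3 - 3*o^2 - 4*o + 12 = (o - 3)*(o^2 - 4) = (o - 3)*(o + 2)*(o - 2)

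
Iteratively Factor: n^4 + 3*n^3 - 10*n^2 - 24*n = (n + 4)*(n^3 - n^2 - 6*n) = (n + 2)*(n + 4)*(n^2 - 3*n) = n*(n + 2)*(n + 4)*(n - 3)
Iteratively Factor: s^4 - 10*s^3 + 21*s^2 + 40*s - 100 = (s - 2)*(s^3 - 8*s^2 + 5*s + 50) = (s - 5)*(s - 2)*(s^2 - 3*s - 10) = (s - 5)^2*(s - 2)*(s + 2)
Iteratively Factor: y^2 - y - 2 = (y - 2)*(y + 1)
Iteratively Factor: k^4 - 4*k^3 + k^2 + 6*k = (k - 2)*(k^3 - 2*k^2 - 3*k) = (k - 2)*(k + 1)*(k^2 - 3*k) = k*(k - 2)*(k + 1)*(k - 3)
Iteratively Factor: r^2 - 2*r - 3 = (r - 3)*(r + 1)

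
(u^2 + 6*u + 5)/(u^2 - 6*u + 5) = (u^2 + 6*u + 5)/(u^2 - 6*u + 5)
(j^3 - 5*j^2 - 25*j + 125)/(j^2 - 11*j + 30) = (j^2 - 25)/(j - 6)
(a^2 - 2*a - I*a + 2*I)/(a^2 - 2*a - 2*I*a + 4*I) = (a - I)/(a - 2*I)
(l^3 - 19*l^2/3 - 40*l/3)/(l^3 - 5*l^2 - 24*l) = (l + 5/3)/(l + 3)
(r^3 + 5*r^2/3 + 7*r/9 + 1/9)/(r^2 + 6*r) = (9*r^3 + 15*r^2 + 7*r + 1)/(9*r*(r + 6))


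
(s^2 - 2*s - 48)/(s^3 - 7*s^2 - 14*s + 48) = (s + 6)/(s^2 + s - 6)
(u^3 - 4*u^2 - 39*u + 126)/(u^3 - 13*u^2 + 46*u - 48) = (u^2 - u - 42)/(u^2 - 10*u + 16)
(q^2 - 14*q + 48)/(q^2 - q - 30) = (q - 8)/(q + 5)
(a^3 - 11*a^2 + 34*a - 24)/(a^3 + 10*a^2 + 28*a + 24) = (a^3 - 11*a^2 + 34*a - 24)/(a^3 + 10*a^2 + 28*a + 24)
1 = 1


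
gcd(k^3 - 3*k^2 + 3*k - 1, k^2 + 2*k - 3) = k - 1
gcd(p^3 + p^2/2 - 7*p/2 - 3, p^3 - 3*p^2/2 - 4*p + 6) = p - 2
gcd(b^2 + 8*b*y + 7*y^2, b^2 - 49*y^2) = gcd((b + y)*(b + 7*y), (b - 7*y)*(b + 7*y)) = b + 7*y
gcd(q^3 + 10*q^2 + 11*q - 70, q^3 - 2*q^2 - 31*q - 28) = 1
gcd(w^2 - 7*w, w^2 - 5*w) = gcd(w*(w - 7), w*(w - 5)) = w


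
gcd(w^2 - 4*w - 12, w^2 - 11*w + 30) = w - 6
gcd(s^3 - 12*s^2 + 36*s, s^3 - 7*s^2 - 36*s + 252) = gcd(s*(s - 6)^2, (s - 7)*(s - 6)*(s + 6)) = s - 6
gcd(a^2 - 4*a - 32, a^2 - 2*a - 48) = a - 8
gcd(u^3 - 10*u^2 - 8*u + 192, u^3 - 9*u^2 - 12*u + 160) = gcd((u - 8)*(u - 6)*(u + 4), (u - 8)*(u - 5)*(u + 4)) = u^2 - 4*u - 32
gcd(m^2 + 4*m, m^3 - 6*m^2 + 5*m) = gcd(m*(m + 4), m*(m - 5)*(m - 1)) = m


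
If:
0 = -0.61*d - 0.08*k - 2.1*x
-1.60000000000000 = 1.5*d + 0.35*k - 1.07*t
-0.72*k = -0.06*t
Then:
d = -3.38924136505188*x - 0.0165398183204331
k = 0.126116114693303 - 0.407034591479409*x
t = 1.51339337631963 - 4.88441509775291*x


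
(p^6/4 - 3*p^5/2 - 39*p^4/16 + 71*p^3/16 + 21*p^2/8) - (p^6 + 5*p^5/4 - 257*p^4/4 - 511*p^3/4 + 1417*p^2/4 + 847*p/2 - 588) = -3*p^6/4 - 11*p^5/4 + 989*p^4/16 + 2115*p^3/16 - 2813*p^2/8 - 847*p/2 + 588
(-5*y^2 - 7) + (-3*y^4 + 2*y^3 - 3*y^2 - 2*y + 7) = -3*y^4 + 2*y^3 - 8*y^2 - 2*y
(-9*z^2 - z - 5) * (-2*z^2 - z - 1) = 18*z^4 + 11*z^3 + 20*z^2 + 6*z + 5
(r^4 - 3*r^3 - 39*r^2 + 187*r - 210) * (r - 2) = r^5 - 5*r^4 - 33*r^3 + 265*r^2 - 584*r + 420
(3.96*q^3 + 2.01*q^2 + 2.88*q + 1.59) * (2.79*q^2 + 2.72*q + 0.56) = 11.0484*q^5 + 16.3791*q^4 + 15.72*q^3 + 13.3953*q^2 + 5.9376*q + 0.8904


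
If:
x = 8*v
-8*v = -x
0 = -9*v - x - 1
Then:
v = -1/17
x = -8/17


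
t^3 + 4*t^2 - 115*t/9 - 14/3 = (t - 7/3)*(t + 1/3)*(t + 6)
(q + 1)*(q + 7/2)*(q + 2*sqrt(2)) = q^3 + 2*sqrt(2)*q^2 + 9*q^2/2 + 7*q/2 + 9*sqrt(2)*q + 7*sqrt(2)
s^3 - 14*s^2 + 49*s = s*(s - 7)^2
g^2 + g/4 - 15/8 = (g - 5/4)*(g + 3/2)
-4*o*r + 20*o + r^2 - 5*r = (-4*o + r)*(r - 5)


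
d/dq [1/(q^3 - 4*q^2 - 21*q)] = (-3*q^2 + 8*q + 21)/(q^2*(-q^2 + 4*q + 21)^2)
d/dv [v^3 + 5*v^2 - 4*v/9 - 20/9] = 3*v^2 + 10*v - 4/9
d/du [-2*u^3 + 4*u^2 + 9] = 2*u*(4 - 3*u)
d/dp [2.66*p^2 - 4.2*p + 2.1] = 5.32*p - 4.2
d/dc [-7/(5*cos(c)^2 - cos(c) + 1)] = 7*(1 - 10*cos(c))*sin(c)/(5*sin(c)^2 + cos(c) - 6)^2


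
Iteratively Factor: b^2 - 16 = (b - 4)*(b + 4)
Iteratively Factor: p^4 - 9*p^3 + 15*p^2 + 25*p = (p - 5)*(p^3 - 4*p^2 - 5*p) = (p - 5)^2*(p^2 + p) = (p - 5)^2*(p + 1)*(p)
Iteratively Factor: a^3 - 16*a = (a)*(a^2 - 16) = a*(a + 4)*(a - 4)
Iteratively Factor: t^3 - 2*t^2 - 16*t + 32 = (t - 2)*(t^2 - 16) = (t - 2)*(t + 4)*(t - 4)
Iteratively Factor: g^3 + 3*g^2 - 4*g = (g)*(g^2 + 3*g - 4) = g*(g - 1)*(g + 4)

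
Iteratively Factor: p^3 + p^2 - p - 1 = (p + 1)*(p^2 - 1) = (p - 1)*(p + 1)*(p + 1)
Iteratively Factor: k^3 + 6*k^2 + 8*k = (k + 4)*(k^2 + 2*k) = (k + 2)*(k + 4)*(k)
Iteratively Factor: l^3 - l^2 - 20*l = (l - 5)*(l^2 + 4*l) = l*(l - 5)*(l + 4)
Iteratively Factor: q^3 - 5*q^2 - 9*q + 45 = (q - 3)*(q^2 - 2*q - 15) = (q - 3)*(q + 3)*(q - 5)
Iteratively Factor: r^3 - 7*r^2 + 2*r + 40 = (r + 2)*(r^2 - 9*r + 20) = (r - 4)*(r + 2)*(r - 5)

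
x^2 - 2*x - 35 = (x - 7)*(x + 5)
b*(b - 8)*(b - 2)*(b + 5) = b^4 - 5*b^3 - 34*b^2 + 80*b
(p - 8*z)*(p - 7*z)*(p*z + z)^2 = p^4*z^2 - 15*p^3*z^3 + 2*p^3*z^2 + 56*p^2*z^4 - 30*p^2*z^3 + p^2*z^2 + 112*p*z^4 - 15*p*z^3 + 56*z^4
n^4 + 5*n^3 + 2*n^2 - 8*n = n*(n - 1)*(n + 2)*(n + 4)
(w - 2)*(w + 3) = w^2 + w - 6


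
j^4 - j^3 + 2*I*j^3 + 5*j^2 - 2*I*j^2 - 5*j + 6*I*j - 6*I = (j - 1)*(j - 2*I)*(j + I)*(j + 3*I)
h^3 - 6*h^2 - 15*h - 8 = (h - 8)*(h + 1)^2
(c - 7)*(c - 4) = c^2 - 11*c + 28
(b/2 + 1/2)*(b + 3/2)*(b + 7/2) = b^3/2 + 3*b^2 + 41*b/8 + 21/8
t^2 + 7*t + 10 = (t + 2)*(t + 5)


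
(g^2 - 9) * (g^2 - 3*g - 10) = g^4 - 3*g^3 - 19*g^2 + 27*g + 90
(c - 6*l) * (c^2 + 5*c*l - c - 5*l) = c^3 - c^2*l - c^2 - 30*c*l^2 + c*l + 30*l^2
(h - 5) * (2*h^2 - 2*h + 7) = 2*h^3 - 12*h^2 + 17*h - 35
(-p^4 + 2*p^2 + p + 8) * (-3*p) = 3*p^5 - 6*p^3 - 3*p^2 - 24*p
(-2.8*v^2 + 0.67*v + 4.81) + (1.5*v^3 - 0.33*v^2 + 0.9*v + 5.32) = 1.5*v^3 - 3.13*v^2 + 1.57*v + 10.13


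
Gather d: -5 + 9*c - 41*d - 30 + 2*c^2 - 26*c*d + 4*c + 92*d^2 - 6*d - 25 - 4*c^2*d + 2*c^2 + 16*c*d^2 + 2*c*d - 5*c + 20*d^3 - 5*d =4*c^2 + 8*c + 20*d^3 + d^2*(16*c + 92) + d*(-4*c^2 - 24*c - 52) - 60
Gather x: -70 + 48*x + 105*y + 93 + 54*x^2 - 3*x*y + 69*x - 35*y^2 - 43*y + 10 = 54*x^2 + x*(117 - 3*y) - 35*y^2 + 62*y + 33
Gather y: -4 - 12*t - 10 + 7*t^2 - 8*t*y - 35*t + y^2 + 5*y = 7*t^2 - 47*t + y^2 + y*(5 - 8*t) - 14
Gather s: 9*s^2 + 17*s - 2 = 9*s^2 + 17*s - 2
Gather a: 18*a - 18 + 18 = 18*a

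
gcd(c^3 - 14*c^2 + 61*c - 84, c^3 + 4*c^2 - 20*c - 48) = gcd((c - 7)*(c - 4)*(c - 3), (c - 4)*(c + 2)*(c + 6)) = c - 4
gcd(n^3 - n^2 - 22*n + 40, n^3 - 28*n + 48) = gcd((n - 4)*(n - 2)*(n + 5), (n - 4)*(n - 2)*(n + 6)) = n^2 - 6*n + 8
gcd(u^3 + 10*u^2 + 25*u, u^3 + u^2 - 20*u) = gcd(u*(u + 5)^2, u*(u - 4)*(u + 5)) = u^2 + 5*u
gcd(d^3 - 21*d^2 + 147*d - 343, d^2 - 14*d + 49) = d^2 - 14*d + 49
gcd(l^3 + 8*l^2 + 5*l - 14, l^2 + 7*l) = l + 7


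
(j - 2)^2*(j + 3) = j^3 - j^2 - 8*j + 12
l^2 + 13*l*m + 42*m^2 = (l + 6*m)*(l + 7*m)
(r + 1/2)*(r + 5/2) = r^2 + 3*r + 5/4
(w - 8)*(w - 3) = w^2 - 11*w + 24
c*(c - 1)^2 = c^3 - 2*c^2 + c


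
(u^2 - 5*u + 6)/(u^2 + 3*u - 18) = (u - 2)/(u + 6)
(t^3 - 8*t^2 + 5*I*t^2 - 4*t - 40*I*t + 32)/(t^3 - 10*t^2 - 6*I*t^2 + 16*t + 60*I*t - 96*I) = (t^2 + 5*I*t - 4)/(t^2 + t*(-2 - 6*I) + 12*I)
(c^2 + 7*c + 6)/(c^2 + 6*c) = (c + 1)/c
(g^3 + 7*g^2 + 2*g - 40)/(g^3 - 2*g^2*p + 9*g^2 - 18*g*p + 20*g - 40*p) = (2 - g)/(-g + 2*p)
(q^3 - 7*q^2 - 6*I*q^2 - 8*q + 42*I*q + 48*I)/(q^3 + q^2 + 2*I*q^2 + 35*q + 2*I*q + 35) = (q^2 + q*(-8 - 6*I) + 48*I)/(q^2 + 2*I*q + 35)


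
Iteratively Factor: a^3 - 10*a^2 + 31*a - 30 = (a - 2)*(a^2 - 8*a + 15) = (a - 3)*(a - 2)*(a - 5)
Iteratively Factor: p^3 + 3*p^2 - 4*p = (p - 1)*(p^2 + 4*p) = (p - 1)*(p + 4)*(p)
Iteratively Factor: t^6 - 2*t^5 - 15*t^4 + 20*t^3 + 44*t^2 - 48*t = (t)*(t^5 - 2*t^4 - 15*t^3 + 20*t^2 + 44*t - 48) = t*(t - 4)*(t^4 + 2*t^3 - 7*t^2 - 8*t + 12) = t*(t - 4)*(t + 3)*(t^3 - t^2 - 4*t + 4) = t*(t - 4)*(t - 1)*(t + 3)*(t^2 - 4) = t*(t - 4)*(t - 1)*(t + 2)*(t + 3)*(t - 2)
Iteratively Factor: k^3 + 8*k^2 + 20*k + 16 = (k + 2)*(k^2 + 6*k + 8) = (k + 2)^2*(k + 4)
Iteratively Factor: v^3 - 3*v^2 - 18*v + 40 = (v - 5)*(v^2 + 2*v - 8) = (v - 5)*(v - 2)*(v + 4)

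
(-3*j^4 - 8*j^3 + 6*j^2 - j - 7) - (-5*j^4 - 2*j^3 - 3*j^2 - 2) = 2*j^4 - 6*j^3 + 9*j^2 - j - 5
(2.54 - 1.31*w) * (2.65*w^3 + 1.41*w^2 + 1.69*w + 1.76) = -3.4715*w^4 + 4.8839*w^3 + 1.3675*w^2 + 1.987*w + 4.4704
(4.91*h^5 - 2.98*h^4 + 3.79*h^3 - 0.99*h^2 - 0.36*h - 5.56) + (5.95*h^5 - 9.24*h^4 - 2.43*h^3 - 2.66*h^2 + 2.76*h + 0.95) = 10.86*h^5 - 12.22*h^4 + 1.36*h^3 - 3.65*h^2 + 2.4*h - 4.61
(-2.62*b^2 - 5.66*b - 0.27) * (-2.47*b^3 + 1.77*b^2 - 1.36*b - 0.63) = 6.4714*b^5 + 9.3428*b^4 - 5.7881*b^3 + 8.8703*b^2 + 3.933*b + 0.1701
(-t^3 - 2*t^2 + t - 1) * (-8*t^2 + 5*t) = 8*t^5 + 11*t^4 - 18*t^3 + 13*t^2 - 5*t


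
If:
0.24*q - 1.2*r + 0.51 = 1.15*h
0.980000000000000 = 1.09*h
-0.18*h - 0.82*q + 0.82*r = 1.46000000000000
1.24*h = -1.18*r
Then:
No Solution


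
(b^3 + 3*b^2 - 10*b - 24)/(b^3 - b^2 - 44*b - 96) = (b^2 - b - 6)/(b^2 - 5*b - 24)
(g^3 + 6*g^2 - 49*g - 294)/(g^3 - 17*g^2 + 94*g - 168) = (g^2 + 13*g + 42)/(g^2 - 10*g + 24)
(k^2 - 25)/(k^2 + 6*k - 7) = (k^2 - 25)/(k^2 + 6*k - 7)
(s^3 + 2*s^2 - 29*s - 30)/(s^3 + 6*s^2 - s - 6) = (s - 5)/(s - 1)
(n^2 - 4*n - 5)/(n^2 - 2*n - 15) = (n + 1)/(n + 3)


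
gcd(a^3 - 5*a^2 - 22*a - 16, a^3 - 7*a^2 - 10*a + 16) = a^2 - 6*a - 16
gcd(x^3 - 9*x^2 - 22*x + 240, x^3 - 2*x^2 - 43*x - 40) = x^2 - 3*x - 40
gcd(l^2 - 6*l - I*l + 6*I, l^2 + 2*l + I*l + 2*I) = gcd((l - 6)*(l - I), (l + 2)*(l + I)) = 1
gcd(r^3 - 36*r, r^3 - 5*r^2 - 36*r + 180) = r^2 - 36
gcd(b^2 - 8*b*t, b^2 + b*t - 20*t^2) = 1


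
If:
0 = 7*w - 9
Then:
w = 9/7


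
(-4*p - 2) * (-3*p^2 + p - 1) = 12*p^3 + 2*p^2 + 2*p + 2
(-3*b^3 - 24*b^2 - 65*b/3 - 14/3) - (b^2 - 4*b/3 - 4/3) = -3*b^3 - 25*b^2 - 61*b/3 - 10/3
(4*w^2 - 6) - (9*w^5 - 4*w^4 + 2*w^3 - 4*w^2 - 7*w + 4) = -9*w^5 + 4*w^4 - 2*w^3 + 8*w^2 + 7*w - 10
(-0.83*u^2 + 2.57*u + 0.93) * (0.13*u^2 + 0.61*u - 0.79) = -0.1079*u^4 - 0.1722*u^3 + 2.3443*u^2 - 1.463*u - 0.7347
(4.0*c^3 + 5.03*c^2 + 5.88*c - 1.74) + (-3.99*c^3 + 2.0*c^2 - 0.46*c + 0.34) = 0.00999999999999979*c^3 + 7.03*c^2 + 5.42*c - 1.4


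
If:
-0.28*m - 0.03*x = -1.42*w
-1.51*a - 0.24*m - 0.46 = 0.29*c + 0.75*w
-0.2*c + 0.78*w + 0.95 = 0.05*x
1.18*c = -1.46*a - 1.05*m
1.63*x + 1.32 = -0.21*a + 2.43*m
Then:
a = 0.08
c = 3.05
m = -3.54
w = -0.83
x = -6.10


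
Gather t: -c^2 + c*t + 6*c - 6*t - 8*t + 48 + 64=-c^2 + 6*c + t*(c - 14) + 112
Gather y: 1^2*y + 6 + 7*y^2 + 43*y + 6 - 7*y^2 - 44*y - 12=0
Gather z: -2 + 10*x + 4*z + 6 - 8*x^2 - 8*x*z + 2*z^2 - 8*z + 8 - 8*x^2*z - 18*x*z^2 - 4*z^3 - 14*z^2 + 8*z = -8*x^2 + 10*x - 4*z^3 + z^2*(-18*x - 12) + z*(-8*x^2 - 8*x + 4) + 12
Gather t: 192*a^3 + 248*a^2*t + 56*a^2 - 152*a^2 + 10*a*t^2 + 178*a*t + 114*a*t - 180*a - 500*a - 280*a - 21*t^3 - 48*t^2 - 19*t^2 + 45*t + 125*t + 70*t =192*a^3 - 96*a^2 - 960*a - 21*t^3 + t^2*(10*a - 67) + t*(248*a^2 + 292*a + 240)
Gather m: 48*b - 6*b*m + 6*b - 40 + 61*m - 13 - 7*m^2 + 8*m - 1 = 54*b - 7*m^2 + m*(69 - 6*b) - 54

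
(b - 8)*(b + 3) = b^2 - 5*b - 24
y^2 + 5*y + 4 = (y + 1)*(y + 4)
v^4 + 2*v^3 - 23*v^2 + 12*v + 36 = (v - 3)*(v - 2)*(v + 1)*(v + 6)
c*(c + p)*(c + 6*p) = c^3 + 7*c^2*p + 6*c*p^2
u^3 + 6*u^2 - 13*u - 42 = (u - 3)*(u + 2)*(u + 7)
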